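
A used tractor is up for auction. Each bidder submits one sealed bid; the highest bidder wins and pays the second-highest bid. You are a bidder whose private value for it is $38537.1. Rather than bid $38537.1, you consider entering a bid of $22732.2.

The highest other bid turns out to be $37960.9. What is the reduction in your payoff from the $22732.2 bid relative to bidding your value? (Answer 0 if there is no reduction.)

$576.2

Bidding your value $38537.1: you win (since $38537.1 > $37960.9) and pay $37960.9. Payoff $576.2.
Bidding $22732.2: you lose. Payoff $0.
The competing bid $37960.9 lies between your shaded bid and your value, so underbidding forfeits an item you could have won at a profitable price.
Loss from deviating = $576.2 − ($0) = $576.2.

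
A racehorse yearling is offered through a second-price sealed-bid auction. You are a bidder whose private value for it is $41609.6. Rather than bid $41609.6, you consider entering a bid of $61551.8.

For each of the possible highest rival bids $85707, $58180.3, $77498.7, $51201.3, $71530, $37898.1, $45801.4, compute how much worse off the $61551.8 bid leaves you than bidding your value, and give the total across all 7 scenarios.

The deviation costs you only when the competing bid falls strictly between $41609.6 and $61551.8; elsewhere both bids give the same outcome.
$85707: outcomes coincide → loss $0.
$58180.3: truthful payoff $0, deviation payoff −$16570.7 → loss $16570.7.
$77498.7: outcomes coincide → loss $0.
$51201.3: truthful payoff $0, deviation payoff −$9591.7 → loss $9591.7.
$71530: outcomes coincide → loss $0.
$37898.1: outcomes coincide → loss $0.
$45801.4: truthful payoff $0, deviation payoff −$4191.8 → loss $4191.8.
Total loss = $16570.7 + $9591.7 + $4191.8 = $30354.2.
Because the price is fixed by the runner-up's bid, deviating from your value can only change a good outcome into a bad one — never the reverse.

$30354.2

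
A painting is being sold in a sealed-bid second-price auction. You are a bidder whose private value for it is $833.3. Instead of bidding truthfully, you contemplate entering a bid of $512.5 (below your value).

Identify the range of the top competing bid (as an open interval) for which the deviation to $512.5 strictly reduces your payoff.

If the competing bid is below $512.5, both bids win at the same price — no difference.
If it is above $833.3, both bids lose — no difference.
If it lies strictly between $512.5 and $833.3, bidding your value wins at a price below your value (positive payoff) while bidding $512.5 loses (payoff 0).
So the deviation strictly hurts on the open interval ($512.5, $833.3).
In a second-price auction your bid sets only whether you win, not what you pay, so bidding your true value is weakly dominant.

($512.5, $833.3)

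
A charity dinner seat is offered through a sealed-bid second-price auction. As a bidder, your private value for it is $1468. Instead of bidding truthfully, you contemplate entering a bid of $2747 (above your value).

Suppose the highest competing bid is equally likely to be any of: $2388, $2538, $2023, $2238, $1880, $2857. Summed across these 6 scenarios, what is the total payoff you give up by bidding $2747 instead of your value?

The deviation costs you only when the competing bid falls strictly between $1468 and $2747; elsewhere both bids give the same outcome.
$2388: truthful payoff $0, deviation payoff −$920 → loss $920.
$2538: truthful payoff $0, deviation payoff −$1070 → loss $1070.
$2023: truthful payoff $0, deviation payoff −$555 → loss $555.
$2238: truthful payoff $0, deviation payoff −$770 → loss $770.
$1880: truthful payoff $0, deviation payoff −$412 → loss $412.
$2857: outcomes coincide → loss $0.
Total loss = $920 + $1070 + $555 + $770 + $412 = $3727.

$3727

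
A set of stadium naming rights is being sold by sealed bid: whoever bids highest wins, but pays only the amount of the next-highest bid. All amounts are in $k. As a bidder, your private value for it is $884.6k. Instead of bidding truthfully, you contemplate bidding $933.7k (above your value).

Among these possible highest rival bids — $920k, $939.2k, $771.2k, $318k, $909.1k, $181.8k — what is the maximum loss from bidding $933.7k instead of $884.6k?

$35.4k

$920k: truthful gives $0k, deviation gives −$35.4k → loss $35.4k.
$939.2k: same outcome either way → loss $0k.
$771.2k: same outcome either way → loss $0k.
$318k: same outcome either way → loss $0k.
$909.1k: truthful gives $0k, deviation gives −$24.5k → loss $24.5k.
$181.8k: same outcome either way → loss $0k.
Maximum loss: $35.4k.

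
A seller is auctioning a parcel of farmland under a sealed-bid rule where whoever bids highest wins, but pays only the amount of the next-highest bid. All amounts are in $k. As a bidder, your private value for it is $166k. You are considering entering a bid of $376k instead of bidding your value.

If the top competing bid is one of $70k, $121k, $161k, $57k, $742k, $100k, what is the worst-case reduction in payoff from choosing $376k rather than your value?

$0k

$70k: same outcome either way → loss $0k.
$121k: same outcome either way → loss $0k.
$161k: same outcome either way → loss $0k.
$57k: same outcome either way → loss $0k.
$742k: same outcome either way → loss $0k.
$100k: same outcome either way → loss $0k.
Maximum loss: $0k.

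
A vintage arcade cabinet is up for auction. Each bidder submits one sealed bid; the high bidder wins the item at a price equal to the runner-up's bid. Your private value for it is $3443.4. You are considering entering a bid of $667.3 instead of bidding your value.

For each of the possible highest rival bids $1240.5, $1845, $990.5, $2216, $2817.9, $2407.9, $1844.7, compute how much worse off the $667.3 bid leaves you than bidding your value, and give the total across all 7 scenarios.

$10741.3

The deviation costs you only when the competing bid falls strictly between $667.3 and $3443.4; elsewhere both bids give the same outcome.
$1240.5: truthful payoff $2202.9, deviation payoff $0 → loss $2202.9.
$1845: truthful payoff $1598.4, deviation payoff $0 → loss $1598.4.
$990.5: truthful payoff $2452.9, deviation payoff $0 → loss $2452.9.
$2216: truthful payoff $1227.4, deviation payoff $0 → loss $1227.4.
$2817.9: truthful payoff $625.5, deviation payoff $0 → loss $625.5.
$2407.9: truthful payoff $1035.5, deviation payoff $0 → loss $1035.5.
$1844.7: truthful payoff $1598.7, deviation payoff $0 → loss $1598.7.
Total loss = $2202.9 + $1598.4 + $2452.9 + $1227.4 + $625.5 + $1035.5 + $1598.7 = $10741.3.
In a second-price auction your bid sets only whether you win, not what you pay, so bidding your true value is weakly dominant.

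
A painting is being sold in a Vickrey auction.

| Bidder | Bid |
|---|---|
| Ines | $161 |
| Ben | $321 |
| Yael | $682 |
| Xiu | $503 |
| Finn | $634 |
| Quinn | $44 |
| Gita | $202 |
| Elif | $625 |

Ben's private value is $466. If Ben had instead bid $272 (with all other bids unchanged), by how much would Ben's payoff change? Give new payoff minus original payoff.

$0

The highest bid among the other bidders is $682; Ben's bid doesn't change that.
Original bid $321: Ben is not highest (top rival bid is $682); payoff $0.
Alternative bid $272: Ben is not highest (top rival bid is $682); payoff $0.
Change in payoff = $0 − ($0) = $0.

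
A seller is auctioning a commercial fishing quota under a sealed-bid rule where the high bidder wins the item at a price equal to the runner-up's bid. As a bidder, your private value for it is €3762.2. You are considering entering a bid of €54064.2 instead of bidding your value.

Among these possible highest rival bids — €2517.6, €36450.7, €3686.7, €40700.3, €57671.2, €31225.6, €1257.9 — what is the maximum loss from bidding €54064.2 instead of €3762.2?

€2517.6: same outcome either way → loss €0.
€36450.7: truthful gives €0, deviation gives −€32688.5 → loss €32688.5.
€3686.7: same outcome either way → loss €0.
€40700.3: truthful gives €0, deviation gives −€36938.1 → loss €36938.1.
€57671.2: same outcome either way → loss €0.
€31225.6: truthful gives €0, deviation gives −€27463.4 → loss €27463.4.
€1257.9: same outcome either way → loss €0.
Maximum loss: €36938.1.

€36938.1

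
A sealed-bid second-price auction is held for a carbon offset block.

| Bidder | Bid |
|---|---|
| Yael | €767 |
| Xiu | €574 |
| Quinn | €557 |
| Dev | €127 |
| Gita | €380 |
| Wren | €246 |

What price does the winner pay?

Highest bid: Yael at €767, so Yael wins.
Second-highest bid: Xiu at €574 — that is the price the winner pays.

€574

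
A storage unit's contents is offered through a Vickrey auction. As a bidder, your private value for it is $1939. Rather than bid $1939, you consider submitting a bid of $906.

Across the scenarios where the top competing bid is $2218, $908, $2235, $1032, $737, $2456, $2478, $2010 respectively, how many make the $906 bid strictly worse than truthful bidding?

2

The deviation hurts exactly when the highest competing bid lies strictly between $906 and $1939 — underbidding then forfeits a profitable win.
$2218: above both → same outcome either way.
$908: inside the interval → strictly worse (loss $1031).
$2235: above both → same outcome either way.
$1032: inside the interval → strictly worse (loss $907).
$737: below both → same outcome either way.
$2456: above both → same outcome either way.
$2478: above both → same outcome either way.
$2010: above both → same outcome either way.
Count: 2.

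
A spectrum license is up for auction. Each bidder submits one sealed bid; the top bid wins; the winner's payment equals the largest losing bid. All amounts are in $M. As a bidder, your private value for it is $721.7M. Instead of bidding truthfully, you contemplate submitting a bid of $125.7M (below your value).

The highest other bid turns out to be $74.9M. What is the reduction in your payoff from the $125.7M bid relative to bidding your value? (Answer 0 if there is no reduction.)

Bidding your value $721.7M: you win (since $721.7M > $74.9M) and pay $74.9M. Payoff $646.8M.
Bidding $125.7M: you win and pay $74.9M. Payoff $721.7M − $74.9M = $646.8M.
Difference = $646.8M − $646.8M = $0M; both bids lead to the same outcome because the competing bid is below both your value and your alternative bid.

$0M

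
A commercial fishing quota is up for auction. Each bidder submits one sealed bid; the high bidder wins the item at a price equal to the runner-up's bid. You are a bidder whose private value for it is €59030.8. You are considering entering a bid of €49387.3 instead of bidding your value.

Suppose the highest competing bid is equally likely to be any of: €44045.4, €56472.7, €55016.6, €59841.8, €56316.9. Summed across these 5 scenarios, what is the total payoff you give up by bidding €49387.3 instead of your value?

The deviation costs you only when the competing bid falls strictly between €49387.3 and €59030.8; elsewhere both bids give the same outcome.
€44045.4: outcomes coincide → loss €0.
€56472.7: truthful payoff €2558.1, deviation payoff €0 → loss €2558.1.
€55016.6: truthful payoff €4014.2, deviation payoff €0 → loss €4014.2.
€59841.8: outcomes coincide → loss €0.
€56316.9: truthful payoff €2713.9, deviation payoff €0 → loss €2713.9.
Total loss = €2558.1 + €4014.2 + €2713.9 = €9286.2.
Truthful bidding weakly dominates here: raising your bid can only win items priced above your value, and lowering it can only forfeit items priced below.

€9286.2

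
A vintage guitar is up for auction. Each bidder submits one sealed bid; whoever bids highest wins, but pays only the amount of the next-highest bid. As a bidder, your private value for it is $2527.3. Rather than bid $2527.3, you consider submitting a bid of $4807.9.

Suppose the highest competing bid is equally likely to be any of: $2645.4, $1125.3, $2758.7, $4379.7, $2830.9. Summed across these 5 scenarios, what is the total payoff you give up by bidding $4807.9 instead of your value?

$2505.5

The deviation costs you only when the competing bid falls strictly between $2527.3 and $4807.9; elsewhere both bids give the same outcome.
$2645.4: truthful payoff $0, deviation payoff −$118.1 → loss $118.1.
$1125.3: outcomes coincide → loss $0.
$2758.7: truthful payoff $0, deviation payoff −$231.4 → loss $231.4.
$4379.7: truthful payoff $0, deviation payoff −$1852.4 → loss $1852.4.
$2830.9: truthful payoff $0, deviation payoff −$303.6 → loss $303.6.
Total loss = $118.1 + $231.4 + $1852.4 + $303.6 = $2505.5.
Truthful bidding weakly dominates here: raising your bid can only win items priced above your value, and lowering it can only forfeit items priced below.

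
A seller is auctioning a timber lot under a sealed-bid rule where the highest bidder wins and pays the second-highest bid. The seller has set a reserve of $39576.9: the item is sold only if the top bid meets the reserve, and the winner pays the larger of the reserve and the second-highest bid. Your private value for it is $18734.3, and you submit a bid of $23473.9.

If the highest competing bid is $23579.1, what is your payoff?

$0

Your bid $23473.9 is below the highest competing bid $23579.1, so you lose. Payoff $0.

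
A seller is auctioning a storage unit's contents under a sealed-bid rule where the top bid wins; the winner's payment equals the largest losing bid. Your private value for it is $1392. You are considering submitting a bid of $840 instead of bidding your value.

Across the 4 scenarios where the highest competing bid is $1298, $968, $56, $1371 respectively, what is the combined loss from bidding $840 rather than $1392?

$539

The deviation costs you only when the competing bid falls strictly between $840 and $1392; elsewhere both bids give the same outcome.
$1298: truthful payoff $94, deviation payoff $0 → loss $94.
$968: truthful payoff $424, deviation payoff $0 → loss $424.
$56: outcomes coincide → loss $0.
$1371: truthful payoff $21, deviation payoff $0 → loss $21.
Total loss = $94 + $424 + $21 = $539.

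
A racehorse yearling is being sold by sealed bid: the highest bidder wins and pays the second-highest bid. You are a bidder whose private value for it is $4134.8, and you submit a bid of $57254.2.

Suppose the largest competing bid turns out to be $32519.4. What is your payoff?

−$28384.6

Your bid $57254.2 exceeds the highest competing bid $32519.4, so you win.
In a second-price auction the winner pays the second-highest bid, $32519.4.
Payoff = value − price = $4134.8 − $32519.4 = −$28384.6.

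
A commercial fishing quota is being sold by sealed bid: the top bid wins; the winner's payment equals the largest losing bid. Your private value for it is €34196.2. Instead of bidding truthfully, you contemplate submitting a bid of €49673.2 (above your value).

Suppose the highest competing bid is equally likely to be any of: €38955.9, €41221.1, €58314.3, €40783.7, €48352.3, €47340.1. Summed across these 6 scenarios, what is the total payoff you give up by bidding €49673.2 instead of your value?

€45672.1

The deviation costs you only when the competing bid falls strictly between €34196.2 and €49673.2; elsewhere both bids give the same outcome.
€38955.9: truthful payoff €0, deviation payoff −€4759.7 → loss €4759.7.
€41221.1: truthful payoff €0, deviation payoff −€7024.9 → loss €7024.9.
€58314.3: outcomes coincide → loss €0.
€40783.7: truthful payoff €0, deviation payoff −€6587.5 → loss €6587.5.
€48352.3: truthful payoff €0, deviation payoff −€14156.1 → loss €14156.1.
€47340.1: truthful payoff €0, deviation payoff −€13143.9 → loss €13143.9.
Total loss = €4759.7 + €7024.9 + €6587.5 + €14156.1 + €13143.9 = €45672.1.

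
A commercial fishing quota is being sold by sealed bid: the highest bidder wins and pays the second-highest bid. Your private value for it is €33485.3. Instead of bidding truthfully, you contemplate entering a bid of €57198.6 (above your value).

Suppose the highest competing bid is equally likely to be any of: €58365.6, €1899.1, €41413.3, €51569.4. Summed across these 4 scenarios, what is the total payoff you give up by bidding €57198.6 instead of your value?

€26012.1

The deviation costs you only when the competing bid falls strictly between €33485.3 and €57198.6; elsewhere both bids give the same outcome.
€58365.6: outcomes coincide → loss €0.
€1899.1: outcomes coincide → loss €0.
€41413.3: truthful payoff €0, deviation payoff −€7928 → loss €7928.
€51569.4: truthful payoff €0, deviation payoff −€18084.1 → loss €18084.1.
Total loss = €7928 + €18084.1 = €26012.1.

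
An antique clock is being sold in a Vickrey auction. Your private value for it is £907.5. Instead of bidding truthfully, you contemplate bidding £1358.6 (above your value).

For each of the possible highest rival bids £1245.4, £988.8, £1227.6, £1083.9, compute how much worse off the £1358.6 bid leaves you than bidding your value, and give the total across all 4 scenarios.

£915.7

The deviation costs you only when the competing bid falls strictly between £907.5 and £1358.6; elsewhere both bids give the same outcome.
£1245.4: truthful payoff £0, deviation payoff −£337.9 → loss £337.9.
£988.8: truthful payoff £0, deviation payoff −£81.3 → loss £81.3.
£1227.6: truthful payoff £0, deviation payoff −£320.1 → loss £320.1.
£1083.9: truthful payoff £0, deviation payoff −£176.4 → loss £176.4.
Total loss = £337.9 + £81.3 + £320.1 + £176.4 = £915.7.
In a second-price auction your bid sets only whether you win, not what you pay, so bidding your true value is weakly dominant.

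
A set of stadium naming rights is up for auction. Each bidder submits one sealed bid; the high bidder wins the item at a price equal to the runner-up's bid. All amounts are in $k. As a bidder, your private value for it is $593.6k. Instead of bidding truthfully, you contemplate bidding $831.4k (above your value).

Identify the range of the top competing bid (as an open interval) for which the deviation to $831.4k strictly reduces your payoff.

If the competing bid is below $593.6k, both bids win at the same price — no difference.
If it is above $831.4k, both bids lose — no difference.
If it lies strictly between $593.6k and $831.4k, bidding your value loses (payoff 0) while bidding $831.4k wins at a price above your value (payoff negative).
So the deviation strictly hurts on the open interval ($593.6k, $831.4k).

($593.6k, $831.4k)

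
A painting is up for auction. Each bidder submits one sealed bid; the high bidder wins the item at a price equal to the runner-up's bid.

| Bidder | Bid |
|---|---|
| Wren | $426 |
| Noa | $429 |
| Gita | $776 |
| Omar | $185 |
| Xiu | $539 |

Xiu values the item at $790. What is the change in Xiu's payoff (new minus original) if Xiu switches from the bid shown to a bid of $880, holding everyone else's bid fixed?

$14

The highest bid among the other bidders is $776; Xiu's bid doesn't change that.
Original bid $539: Xiu is not highest (top rival bid is $776); payoff $0.
Alternative bid $880: Xiu is highest, pays the top rival bid $776; payoff $790 − $776 = $14.
Change in payoff = $14 − ($0) = $14.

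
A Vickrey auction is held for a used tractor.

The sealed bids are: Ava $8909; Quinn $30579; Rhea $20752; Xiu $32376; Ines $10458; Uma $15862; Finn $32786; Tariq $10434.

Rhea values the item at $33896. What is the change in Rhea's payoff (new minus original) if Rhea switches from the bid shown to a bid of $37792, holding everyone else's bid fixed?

The highest bid among the other bidders is $32786; Rhea's bid doesn't change that.
Original bid $20752: Rhea is not highest (top rival bid is $32786); payoff $0.
Alternative bid $37792: Rhea is highest, pays the top rival bid $32786; payoff $33896 − $32786 = $1110.
Change in payoff = $1110 − ($0) = $1110.

$1110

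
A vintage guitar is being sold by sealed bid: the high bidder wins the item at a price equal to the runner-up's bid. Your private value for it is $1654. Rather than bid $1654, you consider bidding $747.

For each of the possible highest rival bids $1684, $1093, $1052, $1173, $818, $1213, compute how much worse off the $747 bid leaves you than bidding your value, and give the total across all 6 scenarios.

$2921

The deviation costs you only when the competing bid falls strictly between $747 and $1654; elsewhere both bids give the same outcome.
$1684: outcomes coincide → loss $0.
$1093: truthful payoff $561, deviation payoff $0 → loss $561.
$1052: truthful payoff $602, deviation payoff $0 → loss $602.
$1173: truthful payoff $481, deviation payoff $0 → loss $481.
$818: truthful payoff $836, deviation payoff $0 → loss $836.
$1213: truthful payoff $441, deviation payoff $0 → loss $441.
Total loss = $561 + $602 + $481 + $836 + $441 = $2921.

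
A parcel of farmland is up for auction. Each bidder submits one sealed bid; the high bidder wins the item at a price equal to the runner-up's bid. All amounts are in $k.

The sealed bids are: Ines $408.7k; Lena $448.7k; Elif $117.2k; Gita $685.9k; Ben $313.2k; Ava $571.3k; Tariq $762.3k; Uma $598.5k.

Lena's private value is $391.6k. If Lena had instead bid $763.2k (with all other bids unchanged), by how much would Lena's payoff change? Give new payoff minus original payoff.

−$370.7k

The highest bid among the other bidders is $762.3k; Lena's bid doesn't change that.
Original bid $448.7k: Lena is not highest (top rival bid is $762.3k); payoff $0k.
Alternative bid $763.2k: Lena is highest, pays the top rival bid $762.3k; payoff $391.6k − $762.3k = −$370.7k.
Change in payoff = −$370.7k − ($0k) = −$370.7k.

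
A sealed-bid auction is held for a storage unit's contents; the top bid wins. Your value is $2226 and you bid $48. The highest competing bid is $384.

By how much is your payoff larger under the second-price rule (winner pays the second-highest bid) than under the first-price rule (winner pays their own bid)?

Your bid $48 is below $384, so you lose under either rule.
Payoff is $0 in both cases; difference = $0.

$0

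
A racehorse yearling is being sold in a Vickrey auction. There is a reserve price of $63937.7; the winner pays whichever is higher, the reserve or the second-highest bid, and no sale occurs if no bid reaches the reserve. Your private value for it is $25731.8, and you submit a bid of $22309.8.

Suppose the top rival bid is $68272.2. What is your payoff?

Your bid $22309.8 is below the highest competing bid $68272.2, so you lose. Payoff $0.

$0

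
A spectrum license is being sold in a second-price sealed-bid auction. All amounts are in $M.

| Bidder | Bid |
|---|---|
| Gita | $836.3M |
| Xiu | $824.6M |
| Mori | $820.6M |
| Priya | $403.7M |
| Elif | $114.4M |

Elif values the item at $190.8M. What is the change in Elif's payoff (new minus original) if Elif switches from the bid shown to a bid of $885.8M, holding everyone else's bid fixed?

The highest bid among the other bidders is $836.3M; Elif's bid doesn't change that.
Original bid $114.4M: Elif is not highest (top rival bid is $836.3M); payoff $0M.
Alternative bid $885.8M: Elif is highest, pays the top rival bid $836.3M; payoff $190.8M − $836.3M = −$645.5M.
Change in payoff = −$645.5M − ($0M) = −$645.5M.

−$645.5M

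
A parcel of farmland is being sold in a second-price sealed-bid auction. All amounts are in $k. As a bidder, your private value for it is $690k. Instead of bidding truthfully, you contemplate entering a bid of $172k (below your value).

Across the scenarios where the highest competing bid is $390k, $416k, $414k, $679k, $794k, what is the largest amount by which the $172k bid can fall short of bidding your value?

$300k

$390k: truthful gives $300k, deviation gives $0k → loss $300k.
$416k: truthful gives $274k, deviation gives $0k → loss $274k.
$414k: truthful gives $276k, deviation gives $0k → loss $276k.
$679k: truthful gives $11k, deviation gives $0k → loss $11k.
$794k: same outcome either way → loss $0k.
Maximum loss: $300k.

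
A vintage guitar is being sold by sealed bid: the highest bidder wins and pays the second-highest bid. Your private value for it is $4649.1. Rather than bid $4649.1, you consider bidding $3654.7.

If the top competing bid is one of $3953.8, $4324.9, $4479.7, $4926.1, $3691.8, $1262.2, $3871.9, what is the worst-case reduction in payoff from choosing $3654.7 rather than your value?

$3953.8: truthful gives $695.3, deviation gives $0 → loss $695.3.
$4324.9: truthful gives $324.2, deviation gives $0 → loss $324.2.
$4479.7: truthful gives $169.4, deviation gives $0 → loss $169.4.
$4926.1: same outcome either way → loss $0.
$3691.8: truthful gives $957.3, deviation gives $0 → loss $957.3.
$1262.2: same outcome either way → loss $0.
$3871.9: truthful gives $777.2, deviation gives $0 → loss $777.2.
Maximum loss: $957.3.

$957.3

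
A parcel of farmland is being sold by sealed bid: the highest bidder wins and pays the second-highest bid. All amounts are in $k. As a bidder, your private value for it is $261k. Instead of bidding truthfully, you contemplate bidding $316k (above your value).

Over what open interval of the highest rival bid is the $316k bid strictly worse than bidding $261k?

($261k, $316k)

If the competing bid is below $261k, both bids win at the same price — no difference.
If it is above $316k, both bids lose — no difference.
If it lies strictly between $261k and $316k, bidding your value loses (payoff 0) while bidding $316k wins at a price above your value (payoff negative).
So the deviation strictly hurts on the open interval ($261k, $316k).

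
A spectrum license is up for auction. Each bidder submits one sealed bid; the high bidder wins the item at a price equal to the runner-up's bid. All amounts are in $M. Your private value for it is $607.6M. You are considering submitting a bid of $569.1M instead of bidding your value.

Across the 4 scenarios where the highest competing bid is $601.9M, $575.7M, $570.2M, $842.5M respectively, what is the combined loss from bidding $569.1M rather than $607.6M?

$75M

The deviation costs you only when the competing bid falls strictly between $569.1M and $607.6M; elsewhere both bids give the same outcome.
$601.9M: truthful payoff $5.7M, deviation payoff $0M → loss $5.7M.
$575.7M: truthful payoff $31.9M, deviation payoff $0M → loss $31.9M.
$570.2M: truthful payoff $37.4M, deviation payoff $0M → loss $37.4M.
$842.5M: outcomes coincide → loss $0M.
Total loss = $5.7M + $31.9M + $37.4M = $75M.
Because the price is fixed by the runner-up's bid, deviating from your value can only change a good outcome into a bad one — never the reverse.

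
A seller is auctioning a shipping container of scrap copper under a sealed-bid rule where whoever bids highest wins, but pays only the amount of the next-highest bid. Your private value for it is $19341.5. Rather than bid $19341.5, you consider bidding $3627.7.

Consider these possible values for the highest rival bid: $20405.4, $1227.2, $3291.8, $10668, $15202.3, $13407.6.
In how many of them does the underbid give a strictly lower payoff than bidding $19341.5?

3

The deviation hurts exactly when the highest competing bid lies strictly between $3627.7 and $19341.5 — underbidding then forfeits a profitable win.
$20405.4: above both → same outcome either way.
$1227.2: below both → same outcome either way.
$3291.8: below both → same outcome either way.
$10668: inside the interval → strictly worse (loss $8673.5).
$15202.3: inside the interval → strictly worse (loss $4139.2).
$13407.6: inside the interval → strictly worse (loss $5933.9).
Count: 3.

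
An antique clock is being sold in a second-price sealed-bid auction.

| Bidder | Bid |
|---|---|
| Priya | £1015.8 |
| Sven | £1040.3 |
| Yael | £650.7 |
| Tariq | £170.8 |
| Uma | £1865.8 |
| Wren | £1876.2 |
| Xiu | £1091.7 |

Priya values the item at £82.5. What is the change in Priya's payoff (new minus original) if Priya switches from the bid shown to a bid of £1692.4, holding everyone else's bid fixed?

£0

The highest bid among the other bidders is £1876.2; Priya's bid doesn't change that.
Original bid £1015.8: Priya is not highest (top rival bid is £1876.2); payoff £0.
Alternative bid £1692.4: Priya is not highest (top rival bid is £1876.2); payoff £0.
Change in payoff = £0 − (£0) = £0.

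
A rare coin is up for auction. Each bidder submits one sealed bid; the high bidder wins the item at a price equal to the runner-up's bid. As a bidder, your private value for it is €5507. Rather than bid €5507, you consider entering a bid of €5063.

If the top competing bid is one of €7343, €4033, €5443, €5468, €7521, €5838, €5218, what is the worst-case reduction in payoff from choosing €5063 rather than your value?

€7343: same outcome either way → loss €0.
€4033: same outcome either way → loss €0.
€5443: truthful gives €64, deviation gives €0 → loss €64.
€5468: truthful gives €39, deviation gives €0 → loss €39.
€7521: same outcome either way → loss €0.
€5838: same outcome either way → loss €0.
€5218: truthful gives €289, deviation gives €0 → loss €289.
Maximum loss: €289.

€289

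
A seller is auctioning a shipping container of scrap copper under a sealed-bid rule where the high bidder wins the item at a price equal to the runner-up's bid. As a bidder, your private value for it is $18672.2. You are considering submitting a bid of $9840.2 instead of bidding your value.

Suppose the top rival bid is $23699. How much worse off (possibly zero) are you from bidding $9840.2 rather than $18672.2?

Bidding your value $18672.2: you lose (since $18672.2 < $23699). Payoff $0.
Bidding $9840.2: you lose. Payoff $0.
Difference = $0 − $0 = $0; both bids lead to the same outcome because the competing bid is above both your value and your alternative bid.
In a second-price auction your bid sets only whether you win, not what you pay, so bidding your true value is weakly dominant.

$0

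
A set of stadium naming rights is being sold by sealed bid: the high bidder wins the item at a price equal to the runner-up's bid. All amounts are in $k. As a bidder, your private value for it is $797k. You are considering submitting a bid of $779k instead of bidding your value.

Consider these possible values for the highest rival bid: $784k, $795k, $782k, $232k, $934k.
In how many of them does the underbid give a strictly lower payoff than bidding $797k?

3

The deviation hurts exactly when the highest competing bid lies strictly between $779k and $797k — underbidding then forfeits a profitable win.
$784k: inside the interval → strictly worse (loss $13k).
$795k: inside the interval → strictly worse (loss $2k).
$782k: inside the interval → strictly worse (loss $15k).
$232k: below both → same outcome either way.
$934k: above both → same outcome either way.
Count: 3.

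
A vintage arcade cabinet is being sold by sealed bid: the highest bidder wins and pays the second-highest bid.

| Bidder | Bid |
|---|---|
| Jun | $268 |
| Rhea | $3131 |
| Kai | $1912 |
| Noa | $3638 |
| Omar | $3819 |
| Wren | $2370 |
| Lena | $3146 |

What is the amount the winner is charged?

$3638

Highest bid: Omar at $3819, so Omar wins.
Second-highest bid: Noa at $3638 — that is the price the winner pays.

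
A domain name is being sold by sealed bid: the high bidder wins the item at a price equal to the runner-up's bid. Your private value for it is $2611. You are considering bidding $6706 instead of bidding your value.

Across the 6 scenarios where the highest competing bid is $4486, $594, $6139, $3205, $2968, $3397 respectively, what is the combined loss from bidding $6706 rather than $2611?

The deviation costs you only when the competing bid falls strictly between $2611 and $6706; elsewhere both bids give the same outcome.
$4486: truthful payoff $0, deviation payoff −$1875 → loss $1875.
$594: outcomes coincide → loss $0.
$6139: truthful payoff $0, deviation payoff −$3528 → loss $3528.
$3205: truthful payoff $0, deviation payoff −$594 → loss $594.
$2968: truthful payoff $0, deviation payoff −$357 → loss $357.
$3397: truthful payoff $0, deviation payoff −$786 → loss $786.
Total loss = $1875 + $3528 + $594 + $357 + $786 = $7140.

$7140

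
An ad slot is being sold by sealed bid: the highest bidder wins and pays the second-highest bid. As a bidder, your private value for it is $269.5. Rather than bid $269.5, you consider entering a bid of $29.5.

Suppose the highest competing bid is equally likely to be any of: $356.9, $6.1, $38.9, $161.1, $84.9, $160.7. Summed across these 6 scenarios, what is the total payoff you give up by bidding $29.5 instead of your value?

The deviation costs you only when the competing bid falls strictly between $29.5 and $269.5; elsewhere both bids give the same outcome.
$356.9: outcomes coincide → loss $0.
$6.1: outcomes coincide → loss $0.
$38.9: truthful payoff $230.6, deviation payoff $0 → loss $230.6.
$161.1: truthful payoff $108.4, deviation payoff $0 → loss $108.4.
$84.9: truthful payoff $184.6, deviation payoff $0 → loss $184.6.
$160.7: truthful payoff $108.8, deviation payoff $0 → loss $108.8.
Total loss = $230.6 + $108.4 + $184.6 + $108.8 = $632.4.

$632.4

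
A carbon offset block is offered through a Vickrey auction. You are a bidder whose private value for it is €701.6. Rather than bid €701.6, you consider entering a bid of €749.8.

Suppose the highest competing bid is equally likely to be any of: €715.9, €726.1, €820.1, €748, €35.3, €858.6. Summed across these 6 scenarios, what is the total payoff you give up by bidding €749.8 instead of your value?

€85.2

The deviation costs you only when the competing bid falls strictly between €701.6 and €749.8; elsewhere both bids give the same outcome.
€715.9: truthful payoff €0, deviation payoff −€14.3 → loss €14.3.
€726.1: truthful payoff €0, deviation payoff −€24.5 → loss €24.5.
€820.1: outcomes coincide → loss €0.
€748: truthful payoff €0, deviation payoff −€46.4 → loss €46.4.
€35.3: outcomes coincide → loss €0.
€858.6: outcomes coincide → loss €0.
Total loss = €14.3 + €24.5 + €46.4 = €85.2.
Truthful bidding weakly dominates here: raising your bid can only win items priced above your value, and lowering it can only forfeit items priced below.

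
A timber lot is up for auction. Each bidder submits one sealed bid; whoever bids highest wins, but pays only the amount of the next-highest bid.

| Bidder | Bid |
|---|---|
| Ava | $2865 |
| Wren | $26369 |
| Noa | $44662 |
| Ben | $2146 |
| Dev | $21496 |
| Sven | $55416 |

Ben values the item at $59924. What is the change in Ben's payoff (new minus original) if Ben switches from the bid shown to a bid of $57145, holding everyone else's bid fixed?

The highest bid among the other bidders is $55416; Ben's bid doesn't change that.
Original bid $2146: Ben is not highest (top rival bid is $55416); payoff $0.
Alternative bid $57145: Ben is highest, pays the top rival bid $55416; payoff $59924 − $55416 = $4508.
Change in payoff = $4508 − ($0) = $4508.

$4508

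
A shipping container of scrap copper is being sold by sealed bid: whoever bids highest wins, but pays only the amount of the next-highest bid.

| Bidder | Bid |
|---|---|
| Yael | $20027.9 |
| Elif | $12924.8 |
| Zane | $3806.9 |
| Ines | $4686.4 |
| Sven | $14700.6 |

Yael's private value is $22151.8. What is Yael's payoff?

$7451.2

Highest bid: Yael at $20027.9, so Yael wins.
Second-highest bid: Sven at $14700.6 — that is the price the winner pays.
Yael's payoff = value − price = $22151.8 − $14700.6 = $7451.2.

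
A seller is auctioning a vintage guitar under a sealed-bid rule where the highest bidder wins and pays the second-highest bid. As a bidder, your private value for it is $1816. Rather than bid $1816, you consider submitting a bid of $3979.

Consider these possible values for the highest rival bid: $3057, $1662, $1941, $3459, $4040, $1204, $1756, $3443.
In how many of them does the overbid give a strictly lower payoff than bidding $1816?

4

The deviation hurts exactly when the highest competing bid lies strictly between $1816 and $3979 — overbidding then wins at a price above your value.
$3057: inside the interval → strictly worse (loss $1241).
$1662: below both → same outcome either way.
$1941: inside the interval → strictly worse (loss $125).
$3459: inside the interval → strictly worse (loss $1643).
$4040: above both → same outcome either way.
$1204: below both → same outcome either way.
$1756: below both → same outcome either way.
$3443: inside the interval → strictly worse (loss $1627).
Count: 4.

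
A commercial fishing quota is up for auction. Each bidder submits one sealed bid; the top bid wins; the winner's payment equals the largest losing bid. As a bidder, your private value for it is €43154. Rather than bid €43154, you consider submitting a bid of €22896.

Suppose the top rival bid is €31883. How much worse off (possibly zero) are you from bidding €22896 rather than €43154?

€11271

Bidding your value €43154: you win (since €43154 > €31883) and pay €31883. Payoff €11271.
Bidding €22896: you lose. Payoff €0.
The competing bid €31883 lies between your shaded bid and your value, so underbidding forfeits an item you could have won at a profitable price.
Loss from deviating = €11271 − (€0) = €11271.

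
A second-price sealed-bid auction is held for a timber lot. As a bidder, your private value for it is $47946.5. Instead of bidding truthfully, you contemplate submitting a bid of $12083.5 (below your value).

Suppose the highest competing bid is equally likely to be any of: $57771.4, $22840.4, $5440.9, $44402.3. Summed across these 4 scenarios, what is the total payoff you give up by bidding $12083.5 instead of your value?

The deviation costs you only when the competing bid falls strictly between $12083.5 and $47946.5; elsewhere both bids give the same outcome.
$57771.4: outcomes coincide → loss $0.
$22840.4: truthful payoff $25106.1, deviation payoff $0 → loss $25106.1.
$5440.9: outcomes coincide → loss $0.
$44402.3: truthful payoff $3544.2, deviation payoff $0 → loss $3544.2.
Total loss = $25106.1 + $3544.2 = $28650.3.
Truthful bidding weakly dominates here: raising your bid can only win items priced above your value, and lowering it can only forfeit items priced below.

$28650.3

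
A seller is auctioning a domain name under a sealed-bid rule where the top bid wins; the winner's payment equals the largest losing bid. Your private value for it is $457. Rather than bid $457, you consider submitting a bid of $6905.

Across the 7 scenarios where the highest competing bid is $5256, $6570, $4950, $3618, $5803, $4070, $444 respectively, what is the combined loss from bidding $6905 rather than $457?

$27525

The deviation costs you only when the competing bid falls strictly between $457 and $6905; elsewhere both bids give the same outcome.
$5256: truthful payoff $0, deviation payoff −$4799 → loss $4799.
$6570: truthful payoff $0, deviation payoff −$6113 → loss $6113.
$4950: truthful payoff $0, deviation payoff −$4493 → loss $4493.
$3618: truthful payoff $0, deviation payoff −$3161 → loss $3161.
$5803: truthful payoff $0, deviation payoff −$5346 → loss $5346.
$4070: truthful payoff $0, deviation payoff −$3613 → loss $3613.
$444: outcomes coincide → loss $0.
Total loss = $4799 + $6113 + $4493 + $3161 + $5346 + $3613 = $27525.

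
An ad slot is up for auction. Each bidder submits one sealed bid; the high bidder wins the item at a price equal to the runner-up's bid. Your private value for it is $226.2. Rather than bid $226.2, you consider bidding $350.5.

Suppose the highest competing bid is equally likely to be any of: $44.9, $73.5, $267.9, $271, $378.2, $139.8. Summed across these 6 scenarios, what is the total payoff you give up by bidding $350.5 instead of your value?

The deviation costs you only when the competing bid falls strictly between $226.2 and $350.5; elsewhere both bids give the same outcome.
$44.9: outcomes coincide → loss $0.
$73.5: outcomes coincide → loss $0.
$267.9: truthful payoff $0, deviation payoff −$41.7 → loss $41.7.
$271: truthful payoff $0, deviation payoff −$44.8 → loss $44.8.
$378.2: outcomes coincide → loss $0.
$139.8: outcomes coincide → loss $0.
Total loss = $41.7 + $44.8 = $86.5.

$86.5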